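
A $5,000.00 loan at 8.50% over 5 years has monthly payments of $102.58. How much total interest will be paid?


Total paid over the life of the loan = PMT × n.
Total paid = $102.58 × 60 = $6,154.80
Total interest = total paid − principal = $6,154.80 − $5,000.00 = $1,154.80

Total interest = (PMT × n) - PV = $1,154.80


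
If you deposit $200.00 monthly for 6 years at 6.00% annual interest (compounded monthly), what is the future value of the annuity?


Future value of an ordinary annuity: FV = PMT × ((1 + r)^n − 1) / r
Monthly rate r = 0.06/12 = 0.005, n = 72
FV = $200.00 × ((1 + 0.06/12)^72 − 1) / (0.06/12)
FV = $200.00 × 86.408856
FV = $17,281.77

FV = PMT × ((1+r)^n - 1)/r = $17,281.77


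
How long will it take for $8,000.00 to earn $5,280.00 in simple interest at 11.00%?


Rearrange the simple interest formula for t:
I = P × r × t  ⇒  t = I / (P × r)
t = $5,280.00 / ($8,000.00 × 0.11)
t = 6

t = I/(P×r) = 6 years


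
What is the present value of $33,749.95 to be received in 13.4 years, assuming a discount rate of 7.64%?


Present value formula: PV = FV / (1 + r)^t
PV = $33,749.95 / (1 + 0.0764)^13.4
PV = $33,749.95 / 2.681930
PV = $12,584.20

PV = FV / (1 + r)^t = $12,584.20


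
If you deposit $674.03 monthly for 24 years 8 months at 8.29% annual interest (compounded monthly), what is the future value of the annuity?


Future value of an ordinary annuity: FV = PMT × ((1 + r)^n − 1) / r
Monthly rate r = 0.0829/12 ≈ 0.00690833, n = 296
FV = $674.03 × ((1 + 0.0829/12)^296 − 1) / (0.0829/12)
FV = $674.03 × 966.077090
FV = $651,164.94

FV = PMT × ((1+r)^n - 1)/r = $651,164.94


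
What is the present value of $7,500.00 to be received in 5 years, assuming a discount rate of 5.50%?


Present value formula: PV = FV / (1 + r)^t
PV = $7,500.00 / (1 + 0.055)^5
PV = $7,500.00 / 1.306960
PV = $5,738.51

PV = FV / (1 + r)^t = $5,738.51


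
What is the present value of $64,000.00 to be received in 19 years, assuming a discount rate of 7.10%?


Present value formula: PV = FV / (1 + r)^t
PV = $64,000.00 / (1 + 0.071)^19
PV = $64,000.00 / 3.681289
PV = $17,385.21

PV = FV / (1 + r)^t = $17,385.21


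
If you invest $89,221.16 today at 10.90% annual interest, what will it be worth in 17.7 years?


Future value formula: FV = PV × (1 + r)^t
FV = $89,221.16 × (1 + 0.109)^17.7
FV = $89,221.16 × 6.2414913
FV = $556,873.09

FV = PV × (1 + r)^t = $556,873.09


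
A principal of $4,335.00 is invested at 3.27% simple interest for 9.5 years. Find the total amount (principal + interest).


Total amount formula: A = P(1 + rt) = P + P·r·t
Interest: I = P × r × t = $4,335.00 × 0.0327 × 9.5 = $1,346.67
A = P + I = $4,335.00 + $1,346.67 = $5,681.67

A = P + I = P(1 + rt) = $5,681.67


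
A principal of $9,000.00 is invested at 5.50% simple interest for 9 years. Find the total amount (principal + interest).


Total amount formula: A = P(1 + rt) = P + P·r·t
Interest: I = P × r × t = $9,000.00 × 0.055 × 9 = $4,455.00
A = P + I = $9,000.00 + $4,455.00 = $13,455.00

A = P + I = P(1 + rt) = $13,455.00


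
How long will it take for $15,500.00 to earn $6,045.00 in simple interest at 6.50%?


Rearrange the simple interest formula for t:
I = P × r × t  ⇒  t = I / (P × r)
t = $6,045.00 / ($15,500.00 × 0.065)
t = 6

t = I/(P×r) = 6 years


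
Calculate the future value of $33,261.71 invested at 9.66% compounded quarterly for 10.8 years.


Compound interest formula: A = P(1 + r/n)^(nt)
A = $33,261.71 × (1 + 0.0966/4)^(4 × 10.8)
Growth factor: (1 + 0.0966/4)^43.2 = 2.8035364
A = $33,261.71 × 2.8035364
A = $93,250.41

A = P(1 + r/n)^(nt) = $93,250.41


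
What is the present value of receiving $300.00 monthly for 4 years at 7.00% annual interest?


Present value of an ordinary annuity: PV = PMT × (1 − (1 + r)^(−n)) / r
Monthly rate r = 0.07/12 ≈ 0.00583333, n = 48
PV = $300.00 × (1 − (1 + 0.07/12)^(−48)) / (0.07/12)
PV = $300.00 × 41.760201
PV = $12,528.06

PV = PMT × (1-(1+r)^(-n))/r = $12,528.06


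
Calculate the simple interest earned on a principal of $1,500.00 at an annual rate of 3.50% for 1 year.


Simple interest formula: I = P × r × t
I = $1,500.00 × 0.035 × 1
I = $52.50

I = P × r × t = $52.50


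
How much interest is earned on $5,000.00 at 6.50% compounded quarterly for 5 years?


Compound interest earned = final amount − principal.
A = P(1 + r/n)^(nt) = $5,000.00 × (1 + 0.065/4)^(4 × 5) = $6,902.10
Interest = A − P = $6,902.10 − $5,000.00 = $1,902.10

Interest = A - P = $1,902.10


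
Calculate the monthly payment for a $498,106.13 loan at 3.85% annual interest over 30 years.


Loan payment formula: PMT = PV × r / (1 − (1 + r)^(−n))
Monthly rate r = 0.0385/12 ≈ 0.00320833, n = 360 months
Denominator: 1 − (1 + 0.0385/12)^(−360) = 0.684359
PMT = $498,106.13 × (0.0385/12) / 0.684359
PMT = $2,335.16 per month

PMT = PV × r / (1-(1+r)^(-n)) = $2,335.16/month


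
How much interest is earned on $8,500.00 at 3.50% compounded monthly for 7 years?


Compound interest earned = final amount − principal.
A = P(1 + r/n)^(nt) = $8,500.00 × (1 + 0.035/12)^(12 × 7) = $10,855.91
Interest = A − P = $10,855.91 − $8,500.00 = $2,355.91

Interest = A - P = $2,355.91


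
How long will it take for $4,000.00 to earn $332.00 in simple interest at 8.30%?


Rearrange the simple interest formula for t:
I = P × r × t  ⇒  t = I / (P × r)
t = $332.00 / ($4,000.00 × 0.083)
t = 1

t = I/(P×r) = 1 year


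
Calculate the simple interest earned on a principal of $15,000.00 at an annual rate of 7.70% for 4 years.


Simple interest formula: I = P × r × t
I = $15,000.00 × 0.077 × 4
I = $4,620.00

I = P × r × t = $4,620.00


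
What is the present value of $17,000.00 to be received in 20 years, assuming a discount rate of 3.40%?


Present value formula: PV = FV / (1 + r)^t
PV = $17,000.00 / (1 + 0.034)^20
PV = $17,000.00 / 1.951690
PV = $8,710.40

PV = FV / (1 + r)^t = $8,710.40


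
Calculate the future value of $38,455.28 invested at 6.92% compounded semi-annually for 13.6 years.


Compound interest formula: A = P(1 + r/n)^(nt)
A = $38,455.28 × (1 + 0.0692/2)^(2 × 13.6)
Growth factor: (1 + 0.0692/2)^27.2 = 2.5223845
A = $38,455.28 × 2.5223845
A = $96,999.00

A = P(1 + r/n)^(nt) = $96,999.00


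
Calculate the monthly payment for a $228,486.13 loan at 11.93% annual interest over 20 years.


Loan payment formula: PMT = PV × r / (1 − (1 + r)^(−n))
Monthly rate r = 0.1193/12 ≈ 0.00994167, n = 240 months
Denominator: 1 − (1 + 0.1193/12)^(−240) = 0.906913
PMT = $228,486.13 × (0.1193/12) / 0.906913
PMT = $2,504.69 per month

PMT = PV × r / (1-(1+r)^(-n)) = $2,504.69/month


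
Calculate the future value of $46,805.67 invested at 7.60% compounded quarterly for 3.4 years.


Compound interest formula: A = P(1 + r/n)^(nt)
A = $46,805.67 × (1 + 0.076/4)^(4 × 3.4)
Growth factor: (1 + 0.076/4)^13.6 = 1.2917215
A = $46,805.67 × 1.2917215
A = $60,459.89

A = P(1 + r/n)^(nt) = $60,459.89


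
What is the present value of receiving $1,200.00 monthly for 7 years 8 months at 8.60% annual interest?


Present value of an ordinary annuity: PV = PMT × (1 − (1 + r)^(−n)) / r
Monthly rate r = 0.086/12 ≈ 0.00716667, n = 92
PV = $1,200.00 × (1 − (1 + 0.086/12)^(−92)) / (0.086/12)
PV = $1,200.00 × 67.198106
PV = $80,637.73

PV = PMT × (1-(1+r)^(-n))/r = $80,637.73


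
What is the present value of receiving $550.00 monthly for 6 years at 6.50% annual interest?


Present value of an ordinary annuity: PV = PMT × (1 − (1 + r)^(−n)) / r
Monthly rate r = 0.065/12 ≈ 0.00541667, n = 72
PV = $550.00 × (1 − (1 + 0.065/12)^(−72)) / (0.065/12)
PV = $550.00 × 59.488649
PV = $32,718.76

PV = PMT × (1-(1+r)^(-n))/r = $32,718.76


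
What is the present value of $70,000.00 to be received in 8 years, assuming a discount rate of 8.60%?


Present value formula: PV = FV / (1 + r)^t
PV = $70,000.00 / (1 + 0.086)^8
PV = $70,000.00 / 1.934811
PV = $36,179.24

PV = FV / (1 + r)^t = $36,179.24


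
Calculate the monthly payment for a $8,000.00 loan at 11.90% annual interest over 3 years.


Loan payment formula: PMT = PV × r / (1 − (1 + r)^(−n))
Monthly rate r = 0.119/12 ≈ 0.00991667, n = 36 months
Denominator: 1 − (1 + 0.119/12)^(−36) = 0.298996
PMT = $8,000.00 × (0.119/12) / 0.298996
PMT = $265.33 per month

PMT = PV × r / (1-(1+r)^(-n)) = $265.33/month


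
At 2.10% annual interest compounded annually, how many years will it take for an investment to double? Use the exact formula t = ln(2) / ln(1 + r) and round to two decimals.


Doubling condition: (1 + r)^t = 2
Take ln of both sides: t × ln(1 + r) = ln(2)
t = ln(2) / ln(1 + r)
t = 0.693147 / 0.020783
t = 33.35

t = ln(2) / ln(1 + r) = 33.35 years


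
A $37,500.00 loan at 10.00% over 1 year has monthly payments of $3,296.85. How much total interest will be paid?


Total paid over the life of the loan = PMT × n.
Total paid = $3,296.85 × 12 = $39,562.20
Total interest = total paid − principal = $39,562.20 − $37,500.00 = $2,062.20

Total interest = (PMT × n) - PV = $2,062.20


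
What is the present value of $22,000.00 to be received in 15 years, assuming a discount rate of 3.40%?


Present value formula: PV = FV / (1 + r)^t
PV = $22,000.00 / (1 + 0.034)^15
PV = $22,000.00 / 1.651232
PV = $13,323.39

PV = FV / (1 + r)^t = $13,323.39


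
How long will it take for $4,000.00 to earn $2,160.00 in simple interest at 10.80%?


Rearrange the simple interest formula for t:
I = P × r × t  ⇒  t = I / (P × r)
t = $2,160.00 / ($4,000.00 × 0.108)
t = 5

t = I/(P×r) = 5 years


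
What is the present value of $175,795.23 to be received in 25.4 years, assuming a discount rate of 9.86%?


Present value formula: PV = FV / (1 + r)^t
PV = $175,795.23 / (1 + 0.0986)^25.4
PV = $175,795.23 / 10.897471
PV = $16,131.75

PV = FV / (1 + r)^t = $16,131.75


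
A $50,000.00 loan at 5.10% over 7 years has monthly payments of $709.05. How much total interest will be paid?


Total paid over the life of the loan = PMT × n.
Total paid = $709.05 × 84 = $59,560.20
Total interest = total paid − principal = $59,560.20 − $50,000.00 = $9,560.20

Total interest = (PMT × n) - PV = $9,560.20


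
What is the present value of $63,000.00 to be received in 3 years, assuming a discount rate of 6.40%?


Present value formula: PV = FV / (1 + r)^t
PV = $63,000.00 / (1 + 0.064)^3
PV = $63,000.00 / 1.20455014
PV = $52,301.68

PV = FV / (1 + r)^t = $52,301.68


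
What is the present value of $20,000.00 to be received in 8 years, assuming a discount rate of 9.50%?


Present value formula: PV = FV / (1 + r)^t
PV = $20,000.00 / (1 + 0.095)^8
PV = $20,000.00 / 2.066869
PV = $9,676.47

PV = FV / (1 + r)^t = $9,676.47


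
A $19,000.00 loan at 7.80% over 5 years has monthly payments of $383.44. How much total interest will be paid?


Total paid over the life of the loan = PMT × n.
Total paid = $383.44 × 60 = $23,006.40
Total interest = total paid − principal = $23,006.40 − $19,000.00 = $4,006.40

Total interest = (PMT × n) - PV = $4,006.40


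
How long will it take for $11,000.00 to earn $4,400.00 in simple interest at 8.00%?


Rearrange the simple interest formula for t:
I = P × r × t  ⇒  t = I / (P × r)
t = $4,400.00 / ($11,000.00 × 0.08)
t = 5

t = I/(P×r) = 5 years


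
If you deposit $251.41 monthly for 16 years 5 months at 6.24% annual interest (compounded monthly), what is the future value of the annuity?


Future value of an ordinary annuity: FV = PMT × ((1 + r)^n − 1) / r
Monthly rate r = 0.0624/12 = 0.0052, n = 197
FV = $251.41 × ((1 + 0.0624/12)^197 − 1) / (0.0624/12)
FV = $251.41 × 341.930830
FV = $85,964.83

FV = PMT × ((1+r)^n - 1)/r = $85,964.83


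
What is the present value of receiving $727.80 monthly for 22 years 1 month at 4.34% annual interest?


Present value of an ordinary annuity: PV = PMT × (1 − (1 + r)^(−n)) / r
Monthly rate r = 0.0434/12 ≈ 0.00361667, n = 265
PV = $727.80 × (1 − (1 + 0.0434/12)^(−265)) / (0.0434/12)
PV = $727.80 × 170.277444
PV = $123,927.92

PV = PMT × (1-(1+r)^(-n))/r = $123,927.92


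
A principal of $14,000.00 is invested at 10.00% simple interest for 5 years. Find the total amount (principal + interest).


Total amount formula: A = P(1 + rt) = P + P·r·t
Interest: I = P × r × t = $14,000.00 × 0.1 × 5 = $7,000.00
A = P + I = $14,000.00 + $7,000.00 = $21,000.00

A = P + I = P(1 + rt) = $21,000.00


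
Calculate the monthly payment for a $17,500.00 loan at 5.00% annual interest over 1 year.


Loan payment formula: PMT = PV × r / (1 − (1 + r)^(−n))
Monthly rate r = 0.05/12 ≈ 0.00416667, n = 12 months
Denominator: 1 − (1 + 0.05/12)^(−12) = 0.0486718
PMT = $17,500.00 × (0.05/12) / 0.0486718
PMT = $1,498.13 per month

PMT = PV × r / (1-(1+r)^(-n)) = $1,498.13/month


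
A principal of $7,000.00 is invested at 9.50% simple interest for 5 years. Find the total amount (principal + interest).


Total amount formula: A = P(1 + rt) = P + P·r·t
Interest: I = P × r × t = $7,000.00 × 0.095 × 5 = $3,325.00
A = P + I = $7,000.00 + $3,325.00 = $10,325.00

A = P + I = P(1 + rt) = $10,325.00


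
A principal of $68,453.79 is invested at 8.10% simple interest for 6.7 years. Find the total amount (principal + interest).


Total amount formula: A = P(1 + rt) = P + P·r·t
Interest: I = P × r × t = $68,453.79 × 0.081 × 6.7 = $37,149.87
A = P + I = $68,453.79 + $37,149.87 = $105,603.66

A = P + I = P(1 + rt) = $105,603.66


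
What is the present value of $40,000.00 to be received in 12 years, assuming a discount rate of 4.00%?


Present value formula: PV = FV / (1 + r)^t
PV = $40,000.00 / (1 + 0.04)^12
PV = $40,000.00 / 1.6010322
PV = $24,983.88

PV = FV / (1 + r)^t = $24,983.88


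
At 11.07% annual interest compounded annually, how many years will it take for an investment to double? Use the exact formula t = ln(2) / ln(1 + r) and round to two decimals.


Doubling condition: (1 + r)^t = 2
Take ln of both sides: t × ln(1 + r) = ln(2)
t = ln(2) / ln(1 + r)
t = 0.693147 / 0.104990
t = 6.60

t = ln(2) / ln(1 + r) = 6.60 years


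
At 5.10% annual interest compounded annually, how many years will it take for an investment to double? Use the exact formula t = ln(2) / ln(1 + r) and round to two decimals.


Doubling condition: (1 + r)^t = 2
Take ln of both sides: t × ln(1 + r) = ln(2)
t = ln(2) / ln(1 + r)
t = 0.693147 / 0.049742
t = 13.93

t = ln(2) / ln(1 + r) = 13.93 years


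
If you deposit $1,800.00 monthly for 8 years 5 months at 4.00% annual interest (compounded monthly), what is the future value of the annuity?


Future value of an ordinary annuity: FV = PMT × ((1 + r)^n − 1) / r
Monthly rate r = 0.04/12 ≈ 0.00333333, n = 101
FV = $1,800.00 × ((1 + 0.04/12)^101 − 1) / (0.04/12)
FV = $1,800.00 × 119.846544
FV = $215,723.78

FV = PMT × ((1+r)^n - 1)/r = $215,723.78


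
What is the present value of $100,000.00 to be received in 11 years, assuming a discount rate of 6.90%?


Present value formula: PV = FV / (1 + r)^t
PV = $100,000.00 / (1 + 0.069)^11
PV = $100,000.00 / 2.0833141
PV = $48,000.44

PV = FV / (1 + r)^t = $48,000.44


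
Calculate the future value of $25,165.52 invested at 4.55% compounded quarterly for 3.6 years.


Compound interest formula: A = P(1 + r/n)^(nt)
A = $25,165.52 × (1 + 0.0455/4)^(4 × 3.6)
Growth factor: (1 + 0.0455/4)^14.4 = 1.176890
A = $25,165.52 × 1.176890
A = $29,617.05

A = P(1 + r/n)^(nt) = $29,617.05


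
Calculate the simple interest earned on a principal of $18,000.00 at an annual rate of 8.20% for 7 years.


Simple interest formula: I = P × r × t
I = $18,000.00 × 0.082 × 7
I = $10,332.00

I = P × r × t = $10,332.00


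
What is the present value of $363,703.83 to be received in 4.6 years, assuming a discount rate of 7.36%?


Present value formula: PV = FV / (1 + r)^t
PV = $363,703.83 / (1 + 0.0736)^4.6
PV = $363,703.83 / 1.3863584
PV = $262,344.74

PV = FV / (1 + r)^t = $262,344.74


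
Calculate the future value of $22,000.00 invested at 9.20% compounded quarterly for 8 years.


Compound interest formula: A = P(1 + r/n)^(nt)
A = $22,000.00 × (1 + 0.092/4)^(4 × 8)
Growth factor: (1 + 0.092/4)^32 = 2.070238
A = $22,000.00 × 2.070238
A = $45,545.24

A = P(1 + r/n)^(nt) = $45,545.24


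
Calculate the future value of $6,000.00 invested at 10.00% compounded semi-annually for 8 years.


Compound interest formula: A = P(1 + r/n)^(nt)
A = $6,000.00 × (1 + 0.1/2)^(2 × 8)
Growth factor: (1 + 0.1/2)^16 = 2.182875
A = $6,000.00 × 2.182875
A = $13,097.25

A = P(1 + r/n)^(nt) = $13,097.25


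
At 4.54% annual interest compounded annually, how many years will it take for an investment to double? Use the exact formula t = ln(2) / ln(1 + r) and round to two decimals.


Doubling condition: (1 + r)^t = 2
Take ln of both sides: t × ln(1 + r) = ln(2)
t = ln(2) / ln(1 + r)
t = 0.693147 / 0.044400
t = 15.61

t = ln(2) / ln(1 + r) = 15.61 years


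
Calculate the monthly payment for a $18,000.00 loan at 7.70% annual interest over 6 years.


Loan payment formula: PMT = PV × r / (1 − (1 + r)^(−n))
Monthly rate r = 0.077/12 ≈ 0.00641667, n = 72 months
Denominator: 1 − (1 + 0.077/12)^(−72) = 0.369047
PMT = $18,000.00 × (0.077/12) / 0.369047
PMT = $312.97 per month

PMT = PV × r / (1-(1+r)^(-n)) = $312.97/month


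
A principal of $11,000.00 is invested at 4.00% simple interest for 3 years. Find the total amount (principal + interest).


Total amount formula: A = P(1 + rt) = P + P·r·t
Interest: I = P × r × t = $11,000.00 × 0.04 × 3 = $1,320.00
A = P + I = $11,000.00 + $1,320.00 = $12,320.00

A = P + I = P(1 + rt) = $12,320.00


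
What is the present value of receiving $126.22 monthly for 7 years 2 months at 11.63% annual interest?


Present value of an ordinary annuity: PV = PMT × (1 − (1 + r)^(−n)) / r
Monthly rate r = 0.1163/12 ≈ 0.00969167, n = 86
PV = $126.22 × (1 − (1 + 0.1163/12)^(−86)) / (0.1163/12)
PV = $126.22 × 58.165402
PV = $7,341.64

PV = PMT × (1-(1+r)^(-n))/r = $7,341.64


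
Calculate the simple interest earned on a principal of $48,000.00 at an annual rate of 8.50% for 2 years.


Simple interest formula: I = P × r × t
I = $48,000.00 × 0.085 × 2
I = $8,160.00

I = P × r × t = $8,160.00


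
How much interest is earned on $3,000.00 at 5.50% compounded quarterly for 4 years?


Compound interest earned = final amount − principal.
A = P(1 + r/n)^(nt) = $3,000.00 × (1 + 0.055/4)^(4 × 4) = $3,732.63
Interest = A − P = $3,732.63 − $3,000.00 = $732.63

Interest = A - P = $732.63


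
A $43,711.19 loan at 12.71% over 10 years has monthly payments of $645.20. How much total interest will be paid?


Total paid over the life of the loan = PMT × n.
Total paid = $645.20 × 120 = $77,424.00
Total interest = total paid − principal = $77,424.00 − $43,711.19 = $33,712.81

Total interest = (PMT × n) - PV = $33,712.81


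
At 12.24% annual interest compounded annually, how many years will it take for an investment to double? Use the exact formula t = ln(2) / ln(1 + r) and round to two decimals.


Doubling condition: (1 + r)^t = 2
Take ln of both sides: t × ln(1 + r) = ln(2)
t = ln(2) / ln(1 + r)
t = 0.693147 / 0.115469
t = 6.00

t = ln(2) / ln(1 + r) = 6.00 years


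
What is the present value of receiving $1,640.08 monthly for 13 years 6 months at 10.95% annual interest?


Present value of an ordinary annuity: PV = PMT × (1 − (1 + r)^(−n)) / r
Monthly rate r = 0.1095/12 = 0.009125, n = 162
PV = $1,640.08 × (1 − (1 + 0.1095/12)^(−162)) / (0.1095/12)
PV = $1,640.08 × 84.4306585
PV = $138,473.03

PV = PMT × (1-(1+r)^(-n))/r = $138,473.03


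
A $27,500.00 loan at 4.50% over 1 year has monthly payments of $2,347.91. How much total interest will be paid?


Total paid over the life of the loan = PMT × n.
Total paid = $2,347.91 × 12 = $28,174.92
Total interest = total paid − principal = $28,174.92 − $27,500.00 = $674.92

Total interest = (PMT × n) - PV = $674.92


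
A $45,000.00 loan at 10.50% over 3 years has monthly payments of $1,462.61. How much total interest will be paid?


Total paid over the life of the loan = PMT × n.
Total paid = $1,462.61 × 36 = $52,653.96
Total interest = total paid − principal = $52,653.96 − $45,000.00 = $7,653.96

Total interest = (PMT × n) - PV = $7,653.96


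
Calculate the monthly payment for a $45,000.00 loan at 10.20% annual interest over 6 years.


Loan payment formula: PMT = PV × r / (1 − (1 + r)^(−n))
Monthly rate r = 0.102/12 = 0.0085, n = 72 months
Denominator: 1 − (1 + 0.102/12)^(−72) = 0.456330
PMT = $45,000.00 × (0.102/12) / 0.456330
PMT = $838.21 per month

PMT = PV × r / (1-(1+r)^(-n)) = $838.21/month


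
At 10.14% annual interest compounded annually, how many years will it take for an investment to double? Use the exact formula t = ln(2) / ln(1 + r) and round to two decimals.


Doubling condition: (1 + r)^t = 2
Take ln of both sides: t × ln(1 + r) = ln(2)
t = ln(2) / ln(1 + r)
t = 0.693147 / 0.096582
t = 7.18

t = ln(2) / ln(1 + r) = 7.18 years


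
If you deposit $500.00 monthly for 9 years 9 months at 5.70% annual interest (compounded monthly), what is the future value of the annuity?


Future value of an ordinary annuity: FV = PMT × ((1 + r)^n − 1) / r
Monthly rate r = 0.057/12 = 0.00475, n = 117
FV = $500.00 × ((1 + 0.057/12)^117 − 1) / (0.057/12)
FV = $500.00 × 155.9906896
FV = $77,995.34

FV = PMT × ((1+r)^n - 1)/r = $77,995.34


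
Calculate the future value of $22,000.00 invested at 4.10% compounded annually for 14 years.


Compound interest formula: A = P(1 + r/n)^(nt)
A = $22,000.00 × (1 + 0.041/1)^(1 × 14)
Growth factor: (1 + 0.041/1)^14 = 1.7551337
A = $22,000.00 × 1.7551337
A = $38,612.94

A = P(1 + r/n)^(nt) = $38,612.94


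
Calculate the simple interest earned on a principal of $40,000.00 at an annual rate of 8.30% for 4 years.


Simple interest formula: I = P × r × t
I = $40,000.00 × 0.083 × 4
I = $13,280.00

I = P × r × t = $13,280.00


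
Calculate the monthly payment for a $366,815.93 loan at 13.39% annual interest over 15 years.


Loan payment formula: PMT = PV × r / (1 − (1 + r)^(−n))
Monthly rate r = 0.1339/12 ≈ 0.01115833, n = 180 months
Denominator: 1 − (1 + 0.1339/12)^(−180) = 0.864309
PMT = $366,815.93 × (0.1339/12) / 0.864309
PMT = $4,735.64 per month

PMT = PV × r / (1-(1+r)^(-n)) = $4,735.64/month


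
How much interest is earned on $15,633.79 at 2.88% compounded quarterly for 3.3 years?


Compound interest earned = final amount − principal.
A = P(1 + r/n)^(nt) = $15,633.79 × (1 + 0.0288/4)^(4 × 3.3) = $17,186.67
Interest = A − P = $17,186.67 − $15,633.79 = $1,552.88

Interest = A - P = $1,552.88


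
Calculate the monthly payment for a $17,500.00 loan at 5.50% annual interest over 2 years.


Loan payment formula: PMT = PV × r / (1 − (1 + r)^(−n))
Monthly rate r = 0.055/12 ≈ 0.00458333, n = 24 months
Denominator: 1 − (1 + 0.055/12)^(−24) = 0.103941
PMT = $17,500.00 × (0.055/12) / 0.103941
PMT = $771.67 per month

PMT = PV × r / (1-(1+r)^(-n)) = $771.67/month


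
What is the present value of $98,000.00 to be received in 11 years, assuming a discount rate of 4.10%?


Present value formula: PV = FV / (1 + r)^t
PV = $98,000.00 / (1 + 0.041)^11
PV = $98,000.00 / 1.5558153
PV = $62,989.48

PV = FV / (1 + r)^t = $62,989.48


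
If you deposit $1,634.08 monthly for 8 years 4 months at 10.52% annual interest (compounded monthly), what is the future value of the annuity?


Future value of an ordinary annuity: FV = PMT × ((1 + r)^n − 1) / r
Monthly rate r = 0.1052/12 ≈ 0.00876667, n = 100
FV = $1,634.08 × ((1 + 0.1052/12)^100 − 1) / (0.1052/12)
FV = $1,634.08 × 158.9788165
FV = $259,784.10

FV = PMT × ((1+r)^n - 1)/r = $259,784.10


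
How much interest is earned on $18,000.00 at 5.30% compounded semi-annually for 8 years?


Compound interest earned = final amount − principal.
A = P(1 + r/n)^(nt) = $18,000.00 × (1 + 0.053/2)^(2 × 8) = $27,353.68
Interest = A − P = $27,353.68 − $18,000.00 = $9,353.68

Interest = A - P = $9,353.68


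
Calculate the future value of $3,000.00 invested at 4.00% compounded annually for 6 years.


Compound interest formula: A = P(1 + r/n)^(nt)
A = $3,000.00 × (1 + 0.04/1)^(1 × 6)
Growth factor: (1 + 0.04/1)^6 = 1.265319
A = $3,000.00 × 1.265319
A = $3,795.96

A = P(1 + r/n)^(nt) = $3,795.96


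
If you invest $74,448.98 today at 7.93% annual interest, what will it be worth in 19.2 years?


Future value formula: FV = PV × (1 + r)^t
FV = $74,448.98 × (1 + 0.0793)^19.2
FV = $74,448.98 × 4.328424
FV = $322,246.75

FV = PV × (1 + r)^t = $322,246.75


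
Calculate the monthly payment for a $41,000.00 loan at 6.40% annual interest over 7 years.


Loan payment formula: PMT = PV × r / (1 − (1 + r)^(−n))
Monthly rate r = 0.064/12 ≈ 0.00533333, n = 84 months
Denominator: 1 − (1 + 0.064/12)^(−84) = 0.360334
PMT = $41,000.00 × (0.064/12) / 0.360334
PMT = $606.84 per month

PMT = PV × r / (1-(1+r)^(-n)) = $606.84/month


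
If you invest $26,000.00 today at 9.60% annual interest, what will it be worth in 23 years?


Future value formula: FV = PV × (1 + r)^t
FV = $26,000.00 × (1 + 0.096)^23
FV = $26,000.00 × 8.2346045
FV = $214,099.72

FV = PV × (1 + r)^t = $214,099.72


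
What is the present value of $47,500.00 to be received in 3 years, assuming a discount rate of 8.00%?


Present value formula: PV = FV / (1 + r)^t
PV = $47,500.00 / (1 + 0.08)^3
PV = $47,500.00 / 1.259712
PV = $37,707.03

PV = FV / (1 + r)^t = $37,707.03


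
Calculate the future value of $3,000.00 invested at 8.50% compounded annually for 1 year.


Compound interest formula: A = P(1 + r/n)^(nt)
A = $3,000.00 × (1 + 0.085/1)^(1 × 1)
Growth factor: (1 + 0.085/1)^1 = 1.085000
A = $3,000.00 × 1.085000
A = $3,255.00

A = P(1 + r/n)^(nt) = $3,255.00


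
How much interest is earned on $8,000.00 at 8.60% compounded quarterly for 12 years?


Compound interest earned = final amount − principal.
A = P(1 + r/n)^(nt) = $8,000.00 × (1 + 0.086/4)^(4 × 12) = $22,209.14
Interest = A − P = $22,209.14 − $8,000.00 = $14,209.14

Interest = A - P = $14,209.14


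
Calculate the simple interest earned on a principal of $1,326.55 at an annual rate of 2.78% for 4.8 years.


Simple interest formula: I = P × r × t
I = $1,326.55 × 0.0278 × 4.8
I = $177.01

I = P × r × t = $177.01


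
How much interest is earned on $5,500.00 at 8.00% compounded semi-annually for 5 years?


Compound interest earned = final amount − principal.
A = P(1 + r/n)^(nt) = $5,500.00 × (1 + 0.08/2)^(2 × 5) = $8,141.34
Interest = A − P = $8,141.34 − $5,500.00 = $2,641.34

Interest = A - P = $2,641.34


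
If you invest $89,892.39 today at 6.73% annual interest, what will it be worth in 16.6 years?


Future value formula: FV = PV × (1 + r)^t
FV = $89,892.39 × (1 + 0.0673)^16.6
FV = $89,892.39 × 2.948194
FV = $265,020.20

FV = PV × (1 + r)^t = $265,020.20


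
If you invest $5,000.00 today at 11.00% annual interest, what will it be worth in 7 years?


Future value formula: FV = PV × (1 + r)^t
FV = $5,000.00 × (1 + 0.11)^7
FV = $5,000.00 × 2.076160
FV = $10,380.80

FV = PV × (1 + r)^t = $10,380.80


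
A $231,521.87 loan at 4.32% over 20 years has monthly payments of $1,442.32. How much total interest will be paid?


Total paid over the life of the loan = PMT × n.
Total paid = $1,442.32 × 240 = $346,156.80
Total interest = total paid − principal = $346,156.80 − $231,521.87 = $114,634.93

Total interest = (PMT × n) - PV = $114,634.93


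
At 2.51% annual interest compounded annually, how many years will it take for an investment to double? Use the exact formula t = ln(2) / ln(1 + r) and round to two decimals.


Doubling condition: (1 + r)^t = 2
Take ln of both sides: t × ln(1 + r) = ln(2)
t = ln(2) / ln(1 + r)
t = 0.693147 / 0.024790
t = 27.96

t = ln(2) / ln(1 + r) = 27.96 years


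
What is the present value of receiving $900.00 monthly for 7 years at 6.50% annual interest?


Present value of an ordinary annuity: PV = PMT × (1 − (1 + r)^(−n)) / r
Monthly rate r = 0.065/12 ≈ 0.00541667, n = 84
PV = $900.00 × (1 − (1 + 0.065/12)^(−84)) / (0.065/12)
PV = $900.00 × 67.342623
PV = $60,608.36

PV = PMT × (1-(1+r)^(-n))/r = $60,608.36


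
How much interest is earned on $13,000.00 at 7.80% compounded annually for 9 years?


Compound interest earned = final amount − principal.
A = P(1 + r/n)^(nt) = $13,000.00 × (1 + 0.078/1)^(1 × 9) = $25,557.14
Interest = A − P = $25,557.14 − $13,000.00 = $12,557.14

Interest = A - P = $12,557.14


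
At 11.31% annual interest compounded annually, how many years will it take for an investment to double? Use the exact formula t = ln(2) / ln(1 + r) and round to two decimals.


Doubling condition: (1 + r)^t = 2
Take ln of both sides: t × ln(1 + r) = ln(2)
t = ln(2) / ln(1 + r)
t = 0.693147 / 0.107149
t = 6.47

t = ln(2) / ln(1 + r) = 6.47 years


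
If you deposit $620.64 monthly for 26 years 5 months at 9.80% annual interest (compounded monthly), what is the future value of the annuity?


Future value of an ordinary annuity: FV = PMT × ((1 + r)^n − 1) / r
Monthly rate r = 0.098/12 ≈ 0.00816667, n = 317
FV = $620.64 × ((1 + 0.098/12)^317 − 1) / (0.098/12)
FV = $620.64 × 1490.813701
FV = $925,258.62

FV = PMT × ((1+r)^n - 1)/r = $925,258.62


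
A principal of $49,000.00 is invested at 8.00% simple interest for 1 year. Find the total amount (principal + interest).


Total amount formula: A = P(1 + rt) = P + P·r·t
Interest: I = P × r × t = $49,000.00 × 0.08 × 1 = $3,920.00
A = P + I = $49,000.00 + $3,920.00 = $52,920.00

A = P + I = P(1 + rt) = $52,920.00


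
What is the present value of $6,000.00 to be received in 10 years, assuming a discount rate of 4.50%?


Present value formula: PV = FV / (1 + r)^t
PV = $6,000.00 / (1 + 0.045)^10
PV = $6,000.00 / 1.552969
PV = $3,863.57

PV = FV / (1 + r)^t = $3,863.57


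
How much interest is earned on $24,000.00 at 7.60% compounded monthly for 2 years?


Compound interest earned = final amount − principal.
A = P(1 + r/n)^(nt) = $24,000.00 × (1 + 0.076/12)^(12 × 2) = $27,926.46
Interest = A − P = $27,926.46 − $24,000.00 = $3,926.46

Interest = A - P = $3,926.46


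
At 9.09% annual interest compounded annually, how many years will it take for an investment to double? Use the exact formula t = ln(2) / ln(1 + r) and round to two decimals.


Doubling condition: (1 + r)^t = 2
Take ln of both sides: t × ln(1 + r) = ln(2)
t = ln(2) / ln(1 + r)
t = 0.693147 / 0.087003
t = 7.97

t = ln(2) / ln(1 + r) = 7.97 years


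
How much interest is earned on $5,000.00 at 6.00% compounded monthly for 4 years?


Compound interest earned = final amount − principal.
A = P(1 + r/n)^(nt) = $5,000.00 × (1 + 0.06/12)^(12 × 4) = $6,352.45
Interest = A − P = $6,352.45 − $5,000.00 = $1,352.45

Interest = A - P = $1,352.45


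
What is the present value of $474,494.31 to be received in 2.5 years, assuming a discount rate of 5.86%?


Present value formula: PV = FV / (1 + r)^t
PV = $474,494.31 / (1 + 0.0586)^2.5
PV = $474,494.31 / 1.1530011
PV = $411,529.80

PV = FV / (1 + r)^t = $411,529.80


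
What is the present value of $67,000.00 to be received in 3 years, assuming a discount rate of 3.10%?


Present value formula: PV = FV / (1 + r)^t
PV = $67,000.00 / (1 + 0.031)^3
PV = $67,000.00 / 1.0959128
PV = $61,136.25

PV = FV / (1 + r)^t = $61,136.25


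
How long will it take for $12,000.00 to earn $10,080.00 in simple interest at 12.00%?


Rearrange the simple interest formula for t:
I = P × r × t  ⇒  t = I / (P × r)
t = $10,080.00 / ($12,000.00 × 0.12)
t = 7

t = I/(P×r) = 7 years


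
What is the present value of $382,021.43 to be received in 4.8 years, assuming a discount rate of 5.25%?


Present value formula: PV = FV / (1 + r)^t
PV = $382,021.43 / (1 + 0.0525)^4.8
PV = $382,021.43 / 1.27839806
PV = $298,828.23

PV = FV / (1 + r)^t = $298,828.23


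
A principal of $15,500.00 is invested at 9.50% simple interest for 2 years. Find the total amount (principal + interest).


Total amount formula: A = P(1 + rt) = P + P·r·t
Interest: I = P × r × t = $15,500.00 × 0.095 × 2 = $2,945.00
A = P + I = $15,500.00 + $2,945.00 = $18,445.00

A = P + I = P(1 + rt) = $18,445.00


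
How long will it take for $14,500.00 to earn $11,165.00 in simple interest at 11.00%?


Rearrange the simple interest formula for t:
I = P × r × t  ⇒  t = I / (P × r)
t = $11,165.00 / ($14,500.00 × 0.11)
t = 7

t = I/(P×r) = 7 years


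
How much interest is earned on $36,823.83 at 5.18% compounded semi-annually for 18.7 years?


Compound interest earned = final amount − principal.
A = P(1 + r/n)^(nt) = $36,823.83 × (1 + 0.0518/2)^(2 × 18.7) = $95,820.20
Interest = A − P = $95,820.20 − $36,823.83 = $58,996.37

Interest = A - P = $58,996.37


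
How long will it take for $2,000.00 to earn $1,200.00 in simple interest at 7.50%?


Rearrange the simple interest formula for t:
I = P × r × t  ⇒  t = I / (P × r)
t = $1,200.00 / ($2,000.00 × 0.075)
t = 8

t = I/(P×r) = 8 years


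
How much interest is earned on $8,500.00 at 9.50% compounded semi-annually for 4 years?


Compound interest earned = final amount − principal.
A = P(1 + r/n)^(nt) = $8,500.00 × (1 + 0.095/2)^(2 × 4) = $12,321.15
Interest = A − P = $12,321.15 − $8,500.00 = $3,821.15

Interest = A - P = $3,821.15


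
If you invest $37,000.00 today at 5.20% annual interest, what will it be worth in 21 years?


Future value formula: FV = PV × (1 + r)^t
FV = $37,000.00 × (1 + 0.052)^21
FV = $37,000.00 × 2.89954956
FV = $107,283.33

FV = PV × (1 + r)^t = $107,283.33


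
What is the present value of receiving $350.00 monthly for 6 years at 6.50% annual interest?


Present value of an ordinary annuity: PV = PMT × (1 − (1 + r)^(−n)) / r
Monthly rate r = 0.065/12 ≈ 0.00541667, n = 72
PV = $350.00 × (1 − (1 + 0.065/12)^(−72)) / (0.065/12)
PV = $350.00 × 59.488649
PV = $20,821.03

PV = PMT × (1-(1+r)^(-n))/r = $20,821.03


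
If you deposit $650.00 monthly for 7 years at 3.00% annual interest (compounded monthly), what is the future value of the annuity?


Future value of an ordinary annuity: FV = PMT × ((1 + r)^n − 1) / r
Monthly rate r = 0.03/12 = 0.0025, n = 84
FV = $650.00 × ((1 + 0.03/12)^84 − 1) / (0.03/12)
FV = $650.00 × 93.341920
FV = $60,672.25

FV = PMT × ((1+r)^n - 1)/r = $60,672.25


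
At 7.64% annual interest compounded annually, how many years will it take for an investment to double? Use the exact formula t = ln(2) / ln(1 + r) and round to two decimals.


Doubling condition: (1 + r)^t = 2
Take ln of both sides: t × ln(1 + r) = ln(2)
t = ln(2) / ln(1 + r)
t = 0.693147 / 0.073622
t = 9.41

t = ln(2) / ln(1 + r) = 9.41 years


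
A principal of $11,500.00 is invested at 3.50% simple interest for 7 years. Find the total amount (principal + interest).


Total amount formula: A = P(1 + rt) = P + P·r·t
Interest: I = P × r × t = $11,500.00 × 0.035 × 7 = $2,817.50
A = P + I = $11,500.00 + $2,817.50 = $14,317.50

A = P + I = P(1 + rt) = $14,317.50


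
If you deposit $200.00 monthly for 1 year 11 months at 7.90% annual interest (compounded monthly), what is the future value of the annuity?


Future value of an ordinary annuity: FV = PMT × ((1 + r)^n − 1) / r
Monthly rate r = 0.079/12 ≈ 0.00658333, n = 23
FV = $200.00 × ((1 + 0.079/12)^23 − 1) / (0.079/12)
FV = $200.00 × 24.744930
FV = $4,948.99

FV = PMT × ((1+r)^n - 1)/r = $4,948.99


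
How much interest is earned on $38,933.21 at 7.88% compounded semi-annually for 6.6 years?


Compound interest earned = final amount − principal.
A = P(1 + r/n)^(nt) = $38,933.21 × (1 + 0.0788/2)^(2 × 6.6) = $64,841.35
Interest = A − P = $64,841.35 − $38,933.21 = $25,908.14

Interest = A - P = $25,908.14


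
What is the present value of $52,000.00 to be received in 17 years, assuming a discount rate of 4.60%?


Present value formula: PV = FV / (1 + r)^t
PV = $52,000.00 / (1 + 0.046)^17
PV = $52,000.00 / 2.148022
PV = $24,208.32

PV = FV / (1 + r)^t = $24,208.32


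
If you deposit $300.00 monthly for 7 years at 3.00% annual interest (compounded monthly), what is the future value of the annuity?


Future value of an ordinary annuity: FV = PMT × ((1 + r)^n − 1) / r
Monthly rate r = 0.03/12 = 0.0025, n = 84
FV = $300.00 × ((1 + 0.03/12)^84 − 1) / (0.03/12)
FV = $300.00 × 93.341920
FV = $28,002.58

FV = PMT × ((1+r)^n - 1)/r = $28,002.58


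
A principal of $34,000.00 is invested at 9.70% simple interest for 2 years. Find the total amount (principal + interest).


Total amount formula: A = P(1 + rt) = P + P·r·t
Interest: I = P × r × t = $34,000.00 × 0.097 × 2 = $6,596.00
A = P + I = $34,000.00 + $6,596.00 = $40,596.00

A = P + I = P(1 + rt) = $40,596.00


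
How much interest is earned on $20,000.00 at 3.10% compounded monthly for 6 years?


Compound interest earned = final amount − principal.
A = P(1 + r/n)^(nt) = $20,000.00 × (1 + 0.031/12)^(12 × 6) = $24,082.67
Interest = A − P = $24,082.67 − $20,000.00 = $4,082.67

Interest = A - P = $4,082.67


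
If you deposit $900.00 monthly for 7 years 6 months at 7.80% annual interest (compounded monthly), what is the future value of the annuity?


Future value of an ordinary annuity: FV = PMT × ((1 + r)^n − 1) / r
Monthly rate r = 0.078/12 = 0.0065, n = 90
FV = $900.00 × ((1 + 0.078/12)^90 − 1) / (0.078/12)
FV = $900.00 × 121.784029
FV = $109,605.63

FV = PMT × ((1+r)^n - 1)/r = $109,605.63


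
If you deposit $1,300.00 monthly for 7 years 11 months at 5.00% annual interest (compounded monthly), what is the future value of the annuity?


Future value of an ordinary annuity: FV = PMT × ((1 + r)^n − 1) / r
Monthly rate r = 0.05/12 ≈ 0.00416667, n = 95
FV = $1,300.00 × ((1 + 0.05/12)^95 − 1) / (0.05/12)
FV = $1,300.00 × 116.256112
FV = $151,132.95

FV = PMT × ((1+r)^n - 1)/r = $151,132.95


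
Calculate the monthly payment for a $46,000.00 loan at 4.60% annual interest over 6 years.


Loan payment formula: PMT = PV × r / (1 − (1 + r)^(−n))
Monthly rate r = 0.046/12 ≈ 0.00383333, n = 72 months
Denominator: 1 − (1 + 0.046/12)^(−72) = 0.240787
PMT = $46,000.00 × (0.046/12) / 0.240787
PMT = $732.32 per month

PMT = PV × r / (1-(1+r)^(-n)) = $732.32/month


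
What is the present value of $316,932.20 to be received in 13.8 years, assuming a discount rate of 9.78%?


Present value formula: PV = FV / (1 + r)^t
PV = $316,932.20 / (1 + 0.0978)^13.8
PV = $316,932.20 / 3.6242698
PV = $87,447.19

PV = FV / (1 + r)^t = $87,447.19


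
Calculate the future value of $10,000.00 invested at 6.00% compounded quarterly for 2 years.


Compound interest formula: A = P(1 + r/n)^(nt)
A = $10,000.00 × (1 + 0.06/4)^(4 × 2)
Growth factor: (1 + 0.06/4)^8 = 1.126493
A = $10,000.00 × 1.126493
A = $11,264.93

A = P(1 + r/n)^(nt) = $11,264.93


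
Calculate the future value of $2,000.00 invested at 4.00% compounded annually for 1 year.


Compound interest formula: A = P(1 + r/n)^(nt)
A = $2,000.00 × (1 + 0.04/1)^(1 × 1)
Growth factor: (1 + 0.04/1)^1 = 1.040000
A = $2,000.00 × 1.040000
A = $2,080.00

A = P(1 + r/n)^(nt) = $2,080.00


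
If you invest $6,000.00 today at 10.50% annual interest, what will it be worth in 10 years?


Future value formula: FV = PV × (1 + r)^t
FV = $6,000.00 × (1 + 0.105)^10
FV = $6,000.00 × 2.714081
FV = $16,284.49

FV = PV × (1 + r)^t = $16,284.49
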